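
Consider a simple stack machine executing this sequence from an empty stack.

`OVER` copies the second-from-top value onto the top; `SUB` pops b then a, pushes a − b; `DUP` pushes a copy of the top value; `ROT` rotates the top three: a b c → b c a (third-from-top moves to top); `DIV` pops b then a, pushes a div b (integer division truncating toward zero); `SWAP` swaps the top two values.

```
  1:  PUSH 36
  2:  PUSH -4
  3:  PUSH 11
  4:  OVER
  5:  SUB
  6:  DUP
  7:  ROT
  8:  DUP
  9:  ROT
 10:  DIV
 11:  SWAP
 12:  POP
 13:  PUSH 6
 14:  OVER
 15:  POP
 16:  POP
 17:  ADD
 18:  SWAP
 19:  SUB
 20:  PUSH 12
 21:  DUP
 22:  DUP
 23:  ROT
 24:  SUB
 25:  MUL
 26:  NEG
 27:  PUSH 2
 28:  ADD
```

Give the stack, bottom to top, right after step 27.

PUSH 36 -> 36
PUSH -4 -> 36 -4
PUSH 11 -> 36 -4 11
OVER    -> 36 -4 11 -4
SUB     -> 36 -4 15
DUP     -> 36 -4 15 15
ROT     -> 36 15 15 -4
DUP     -> 36 15 15 -4 -4
ROT     -> 36 15 -4 -4 15
DIV     -> 36 15 -4 0
SWAP    -> 36 15 0 -4
POP     -> 36 15 0
PUSH 6  -> 36 15 0 6
OVER    -> 36 15 0 6 0
POP     -> 36 15 0 6
POP     -> 36 15 0
ADD     -> 36 15
SWAP    -> 15 36
SUB     -> -21
PUSH 12 -> -21 12
DUP     -> -21 12 12
DUP     -> -21 12 12 12
ROT     -> -21 12 12 12
SUB     -> -21 12 0
MUL     -> -21 0
NEG     -> -21 0
PUSH 2  -> -21 0 2

[-21, 0, 2]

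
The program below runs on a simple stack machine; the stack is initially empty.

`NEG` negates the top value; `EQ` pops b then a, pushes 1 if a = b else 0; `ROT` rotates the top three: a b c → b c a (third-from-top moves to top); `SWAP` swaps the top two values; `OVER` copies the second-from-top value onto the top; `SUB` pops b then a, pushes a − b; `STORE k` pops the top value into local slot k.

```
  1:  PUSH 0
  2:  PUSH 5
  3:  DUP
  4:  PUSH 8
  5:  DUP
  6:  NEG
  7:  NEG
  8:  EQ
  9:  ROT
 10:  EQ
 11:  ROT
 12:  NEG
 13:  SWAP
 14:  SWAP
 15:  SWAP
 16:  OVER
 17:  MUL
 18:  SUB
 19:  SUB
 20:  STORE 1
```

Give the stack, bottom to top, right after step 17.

PUSH 0 -> 0
PUSH 5 -> 0 5
DUP    -> 0 5 5
PUSH 8 -> 0 5 5 8
DUP    -> 0 5 5 8 8
NEG    -> 0 5 5 8 -8
NEG    -> 0 5 5 8 8
EQ     -> 0 5 5 1
ROT    -> 0 5 1 5
EQ     -> 0 5 0
ROT    -> 5 0 0
NEG    -> 5 0 0
SWAP   -> 5 0 0
SWAP   -> 5 0 0
SWAP   -> 5 0 0
OVER   -> 5 0 0 0
MUL    -> 5 0 0

[5, 0, 0]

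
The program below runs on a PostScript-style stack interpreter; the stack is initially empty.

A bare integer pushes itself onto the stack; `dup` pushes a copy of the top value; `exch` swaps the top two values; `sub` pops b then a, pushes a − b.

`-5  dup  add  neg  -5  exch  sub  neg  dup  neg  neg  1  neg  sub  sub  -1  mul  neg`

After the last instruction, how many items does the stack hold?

1

-5   : -5
dup  : -5 -5
add  : -10
neg  : 10
-5   : 10 -5
exch : -5 10
sub  : -15
neg  : 15
dup  : 15 15
neg  : 15 -15
neg  : 15 15
1    : 15 15 1
neg  : 15 15 -1
sub  : 15 16
sub  : -1
-1   : -1 -1
mul  : 1
neg  : -1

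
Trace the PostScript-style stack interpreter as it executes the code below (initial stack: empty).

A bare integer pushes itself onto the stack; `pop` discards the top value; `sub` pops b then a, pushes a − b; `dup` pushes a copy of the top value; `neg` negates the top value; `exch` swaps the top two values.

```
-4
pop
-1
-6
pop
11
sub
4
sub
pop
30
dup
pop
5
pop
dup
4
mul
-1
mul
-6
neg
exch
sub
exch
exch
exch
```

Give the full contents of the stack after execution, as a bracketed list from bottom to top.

[126, 30]

-4    [-4]
pop   []
-1    [-1]
-6    [-1, -6]
pop   [-1]
11    [-1, 11]
sub   [-12]
4     [-12, 4]
sub   [-16]
pop   []
30    [30]
dup   [30, 30]
pop   [30]
5     [30, 5]
pop   [30]
dup   [30, 30]
4     [30, 30, 4]
mul   [30, 120]
-1    [30, 120, -1]
mul   [30, -120]
-6    [30, -120, -6]
neg   [30, -120, 6]
exch  [30, 6, -120]
sub   [30, 126]
exch  [126, 30]
exch  [30, 126]
exch  [126, 30]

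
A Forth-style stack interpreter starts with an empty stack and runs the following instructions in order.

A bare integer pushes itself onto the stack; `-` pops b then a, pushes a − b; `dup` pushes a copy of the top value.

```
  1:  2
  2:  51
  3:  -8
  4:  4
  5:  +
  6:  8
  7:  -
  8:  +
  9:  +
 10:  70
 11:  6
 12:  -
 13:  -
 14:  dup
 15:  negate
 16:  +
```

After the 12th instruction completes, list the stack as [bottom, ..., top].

[41, 64]

2  : [2]
51 : [2, 51]
-8 : [2, 51, -8]
4  : [2, 51, -8, 4]
+  : [2, 51, -4]
8  : [2, 51, -4, 8]
-  : [2, 51, -12]
+  : [2, 39]
+  : [41]
70 : [41, 70]
6  : [41, 70, 6]
-  : [41, 64]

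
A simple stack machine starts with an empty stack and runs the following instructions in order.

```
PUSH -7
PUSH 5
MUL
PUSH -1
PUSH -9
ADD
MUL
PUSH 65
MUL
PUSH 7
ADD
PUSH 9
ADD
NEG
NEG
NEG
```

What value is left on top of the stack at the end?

PUSH -7 : [-7]
PUSH 5  : [-7, 5]
MUL     : [-35]
PUSH -1 : [-35, -1]
PUSH -9 : [-35, -1, -9]
ADD     : [-35, -10]
MUL     : [350]
PUSH 65 : [350, 65]
MUL     : [22750]
PUSH 7  : [22750, 7]
ADD     : [22757]
PUSH 9  : [22757, 9]
ADD     : [22766]
NEG     : [-22766]
NEG     : [22766]
NEG     : [-22766]

-22766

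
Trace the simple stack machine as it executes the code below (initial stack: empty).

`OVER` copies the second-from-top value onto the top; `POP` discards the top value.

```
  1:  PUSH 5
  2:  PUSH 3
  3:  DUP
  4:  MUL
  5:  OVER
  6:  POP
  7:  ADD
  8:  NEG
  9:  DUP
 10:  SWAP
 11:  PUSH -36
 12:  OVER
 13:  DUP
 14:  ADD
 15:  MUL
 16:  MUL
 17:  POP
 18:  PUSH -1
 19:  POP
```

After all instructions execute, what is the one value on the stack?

-14

PUSH 5   → 5
PUSH 3   → 5 3
DUP      → 5 3 3
MUL      → 5 9
OVER     → 5 9 5
POP      → 5 9
ADD      → 14
NEG      → -14
DUP      → -14 -14
SWAP     → -14 -14
PUSH -36 → -14 -14 -36
OVER     → -14 -14 -36 -14
DUP      → -14 -14 -36 -14 -14
ADD      → -14 -14 -36 -28
MUL      → -14 -14 1008
MUL      → -14 -14112
POP      → -14
PUSH -1  → -14 -1
POP      → -14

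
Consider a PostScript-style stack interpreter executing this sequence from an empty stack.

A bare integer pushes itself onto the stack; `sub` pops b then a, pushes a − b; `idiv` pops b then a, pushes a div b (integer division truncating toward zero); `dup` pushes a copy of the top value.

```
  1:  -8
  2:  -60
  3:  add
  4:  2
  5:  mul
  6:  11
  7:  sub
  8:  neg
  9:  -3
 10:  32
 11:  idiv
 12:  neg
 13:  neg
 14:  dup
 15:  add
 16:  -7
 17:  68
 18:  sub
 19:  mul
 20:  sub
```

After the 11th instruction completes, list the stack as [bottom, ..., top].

-8   → [-8]
-60  → [-8, -60]
add  → [-68]
2    → [-68, 2]
mul  → [-136]
11   → [-136, 11]
sub  → [-147]
neg  → [147]
-3   → [147, -3]
32   → [147, -3, 32]
idiv → [147, 0]

[147, 0]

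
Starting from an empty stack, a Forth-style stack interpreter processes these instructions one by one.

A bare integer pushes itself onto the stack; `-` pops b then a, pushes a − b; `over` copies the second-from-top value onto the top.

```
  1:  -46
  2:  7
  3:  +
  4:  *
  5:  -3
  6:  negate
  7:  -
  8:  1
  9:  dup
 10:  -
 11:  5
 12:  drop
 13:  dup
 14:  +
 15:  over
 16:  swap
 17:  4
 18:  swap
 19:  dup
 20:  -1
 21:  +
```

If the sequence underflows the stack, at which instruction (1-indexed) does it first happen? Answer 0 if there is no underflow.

4

-46 → [-46]
7   → [-46, 7]
+   → [-39]
*  — needs 2 operands, stack has 1 → underflow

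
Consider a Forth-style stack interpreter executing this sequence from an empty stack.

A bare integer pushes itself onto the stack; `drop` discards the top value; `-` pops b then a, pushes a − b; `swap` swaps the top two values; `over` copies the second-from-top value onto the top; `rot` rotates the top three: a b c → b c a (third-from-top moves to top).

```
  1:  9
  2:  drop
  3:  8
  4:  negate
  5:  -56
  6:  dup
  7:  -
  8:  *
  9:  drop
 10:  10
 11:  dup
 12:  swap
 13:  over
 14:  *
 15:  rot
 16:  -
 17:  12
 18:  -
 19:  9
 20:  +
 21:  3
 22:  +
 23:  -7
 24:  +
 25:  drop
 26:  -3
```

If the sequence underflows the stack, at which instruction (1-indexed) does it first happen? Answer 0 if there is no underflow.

15

9       9
drop    (empty)
8       8
negate  -8
-56     -8 -56
dup     -8 -56 -56
-       -8 0
*       0
drop    (empty)
10      10
dup     10 10
swap    10 10
over    10 10 10
*       10 100
rot  — needs 3 operands, stack has 2 → underflow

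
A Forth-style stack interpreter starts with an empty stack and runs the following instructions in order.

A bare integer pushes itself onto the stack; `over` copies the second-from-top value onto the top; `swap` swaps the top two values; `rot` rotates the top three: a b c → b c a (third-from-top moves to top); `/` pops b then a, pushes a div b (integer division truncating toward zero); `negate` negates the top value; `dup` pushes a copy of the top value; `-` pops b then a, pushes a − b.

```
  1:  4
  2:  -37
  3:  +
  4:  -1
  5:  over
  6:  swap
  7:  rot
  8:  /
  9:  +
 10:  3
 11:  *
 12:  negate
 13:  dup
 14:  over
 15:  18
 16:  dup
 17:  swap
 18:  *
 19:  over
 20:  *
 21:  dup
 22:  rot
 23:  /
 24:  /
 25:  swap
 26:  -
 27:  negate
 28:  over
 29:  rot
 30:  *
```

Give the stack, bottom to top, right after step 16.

4      : [4]
-37    : [4, -37]
+      : [-33]
-1     : [-33, -1]
over   : [-33, -1, -33]
swap   : [-33, -33, -1]
rot    : [-33, -1, -33]
/      : [-33, 0]
+      : [-33]
3      : [-33, 3]
*      : [-99]
negate : [99]
dup    : [99, 99]
over   : [99, 99, 99]
18     : [99, 99, 99, 18]
dup    : [99, 99, 99, 18, 18]

[99, 99, 99, 18, 18]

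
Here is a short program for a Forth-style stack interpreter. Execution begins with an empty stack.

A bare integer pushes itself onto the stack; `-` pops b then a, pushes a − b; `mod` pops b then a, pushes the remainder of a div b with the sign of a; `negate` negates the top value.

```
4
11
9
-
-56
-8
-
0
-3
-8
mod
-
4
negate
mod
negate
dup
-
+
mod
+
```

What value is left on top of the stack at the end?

4      -> [4]
11     -> [4, 11]
9      -> [4, 11, 9]
-      -> [4, 2]
-56    -> [4, 2, -56]
-8     -> [4, 2, -56, -8]
-      -> [4, 2, -48]
0      -> [4, 2, -48, 0]
-3     -> [4, 2, -48, 0, -3]
-8     -> [4, 2, -48, 0, -3, -8]
mod    -> [4, 2, -48, 0, -3]
-      -> [4, 2, -48, 3]
4      -> [4, 2, -48, 3, 4]
negate -> [4, 2, -48, 3, -4]
mod    -> [4, 2, -48, 3]
negate -> [4, 2, -48, -3]
dup    -> [4, 2, -48, -3, -3]
-      -> [4, 2, -48, 0]
+      -> [4, 2, -48]
mod    -> [4, 2]
+      -> [6]

6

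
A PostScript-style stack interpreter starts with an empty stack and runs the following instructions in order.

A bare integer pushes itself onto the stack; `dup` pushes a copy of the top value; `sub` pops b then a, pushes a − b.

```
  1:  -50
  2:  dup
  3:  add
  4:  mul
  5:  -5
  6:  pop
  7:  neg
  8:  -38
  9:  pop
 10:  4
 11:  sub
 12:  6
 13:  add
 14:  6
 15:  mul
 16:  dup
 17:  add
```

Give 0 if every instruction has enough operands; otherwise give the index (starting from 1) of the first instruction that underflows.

-50  [-50]
dup  [-50, -50]
add  [-100]
mul  — needs 2 operands, stack has 1 → underflow

4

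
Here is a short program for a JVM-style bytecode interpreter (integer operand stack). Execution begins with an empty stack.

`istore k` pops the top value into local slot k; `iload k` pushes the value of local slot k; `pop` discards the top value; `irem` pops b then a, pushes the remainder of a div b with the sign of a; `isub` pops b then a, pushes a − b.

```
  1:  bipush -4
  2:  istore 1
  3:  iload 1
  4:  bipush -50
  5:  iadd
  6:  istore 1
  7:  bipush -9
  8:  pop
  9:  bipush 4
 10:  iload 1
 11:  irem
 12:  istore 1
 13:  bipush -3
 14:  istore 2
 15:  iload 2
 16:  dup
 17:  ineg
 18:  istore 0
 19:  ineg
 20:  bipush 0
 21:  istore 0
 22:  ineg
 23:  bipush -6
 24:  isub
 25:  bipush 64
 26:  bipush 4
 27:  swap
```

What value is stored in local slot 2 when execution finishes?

-3

bipush -4  : -4
istore 1   : (empty)
iload 1    : -4
bipush -50 : -4 -50
iadd       : -54
istore 1   : (empty)
bipush -9  : -9
pop        : (empty)
bipush 4   : 4
iload 1    : 4 -54
irem       : 4
istore 1   : (empty)
bipush -3  : -3
istore 2   : (empty)
iload 2    : -3
dup        : -3 -3
ineg       : -3 3
istore 0   : -3
ineg       : 3
bipush 0   : 3 0
istore 0   : 3
ineg       : -3
bipush -6  : -3 -6
isub       : 3
bipush 64  : 3 64
bipush 4   : 3 64 4
swap       : 3 4 64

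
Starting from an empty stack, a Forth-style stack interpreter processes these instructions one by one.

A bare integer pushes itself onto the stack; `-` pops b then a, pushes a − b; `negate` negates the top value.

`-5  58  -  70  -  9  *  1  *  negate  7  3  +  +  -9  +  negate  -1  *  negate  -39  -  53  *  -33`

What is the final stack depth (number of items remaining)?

2

-5     → -5
58     → -5 58
-      → -63
70     → -63 70
-      → -133
9      → -133 9
*      → -1197
1      → -1197 1
*      → -1197
negate → 1197
7      → 1197 7
3      → 1197 7 3
+      → 1197 10
+      → 1207
-9     → 1207 -9
+      → 1198
negate → -1198
-1     → -1198 -1
*      → 1198
negate → -1198
-39    → -1198 -39
-      → -1159
53     → -1159 53
*      → -61427
-33    → -61427 -33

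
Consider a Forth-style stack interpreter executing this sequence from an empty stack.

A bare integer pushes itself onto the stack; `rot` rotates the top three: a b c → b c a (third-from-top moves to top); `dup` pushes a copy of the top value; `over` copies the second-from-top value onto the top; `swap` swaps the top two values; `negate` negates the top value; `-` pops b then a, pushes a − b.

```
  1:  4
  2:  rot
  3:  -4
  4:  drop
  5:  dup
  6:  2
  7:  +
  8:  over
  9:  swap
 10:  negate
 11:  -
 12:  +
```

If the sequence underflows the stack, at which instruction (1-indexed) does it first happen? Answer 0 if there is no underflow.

4 : [4]
rot  — needs 3 operands, stack has 1 → underflow

2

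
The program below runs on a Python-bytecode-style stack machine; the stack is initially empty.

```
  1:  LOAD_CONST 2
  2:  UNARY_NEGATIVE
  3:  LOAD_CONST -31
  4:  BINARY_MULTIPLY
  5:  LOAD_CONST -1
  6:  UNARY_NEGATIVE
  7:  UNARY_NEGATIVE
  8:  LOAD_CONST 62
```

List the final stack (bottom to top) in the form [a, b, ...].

LOAD_CONST 2    : 2
UNARY_NEGATIVE  : -2
LOAD_CONST -31  : -2 -31
BINARY_MULTIPLY : 62
LOAD_CONST -1   : 62 -1
UNARY_NEGATIVE  : 62 1
UNARY_NEGATIVE  : 62 -1
LOAD_CONST 62   : 62 -1 62

[62, -1, 62]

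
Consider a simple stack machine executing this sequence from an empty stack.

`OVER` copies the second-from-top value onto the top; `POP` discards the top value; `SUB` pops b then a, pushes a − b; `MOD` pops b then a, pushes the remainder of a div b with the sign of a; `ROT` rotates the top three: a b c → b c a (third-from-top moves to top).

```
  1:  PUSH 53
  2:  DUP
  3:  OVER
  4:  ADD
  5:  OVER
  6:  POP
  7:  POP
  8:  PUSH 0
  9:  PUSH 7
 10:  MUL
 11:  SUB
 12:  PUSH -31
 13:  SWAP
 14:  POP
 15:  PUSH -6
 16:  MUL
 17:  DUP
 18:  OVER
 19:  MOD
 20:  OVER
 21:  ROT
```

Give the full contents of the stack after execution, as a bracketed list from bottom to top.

[0, 186, 186]

PUSH 53   53
DUP       53 53
OVER      53 53 53
ADD       53 106
OVER      53 106 53
POP       53 106
POP       53
PUSH 0    53 0
PUSH 7    53 0 7
MUL       53 0
SUB       53
PUSH -31  53 -31
SWAP      -31 53
POP       -31
PUSH -6   -31 -6
MUL       186
DUP       186 186
OVER      186 186 186
MOD       186 0
OVER      186 0 186
ROT       0 186 186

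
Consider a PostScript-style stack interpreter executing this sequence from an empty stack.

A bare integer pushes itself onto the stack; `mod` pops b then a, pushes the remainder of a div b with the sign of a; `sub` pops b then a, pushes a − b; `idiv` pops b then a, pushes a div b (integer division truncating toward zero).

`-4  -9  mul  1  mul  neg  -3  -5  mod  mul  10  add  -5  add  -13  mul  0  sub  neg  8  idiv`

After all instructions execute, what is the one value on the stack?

183

-4   → -4
-9   → -4 -9
mul  → 36
1    → 36 1
mul  → 36
neg  → -36
-3   → -36 -3
-5   → -36 -3 -5
mod  → -36 -3
mul  → 108
10   → 108 10
add  → 118
-5   → 118 -5
add  → 113
-13  → 113 -13
mul  → -1469
0    → -1469 0
sub  → -1469
neg  → 1469
8    → 1469 8
idiv → 183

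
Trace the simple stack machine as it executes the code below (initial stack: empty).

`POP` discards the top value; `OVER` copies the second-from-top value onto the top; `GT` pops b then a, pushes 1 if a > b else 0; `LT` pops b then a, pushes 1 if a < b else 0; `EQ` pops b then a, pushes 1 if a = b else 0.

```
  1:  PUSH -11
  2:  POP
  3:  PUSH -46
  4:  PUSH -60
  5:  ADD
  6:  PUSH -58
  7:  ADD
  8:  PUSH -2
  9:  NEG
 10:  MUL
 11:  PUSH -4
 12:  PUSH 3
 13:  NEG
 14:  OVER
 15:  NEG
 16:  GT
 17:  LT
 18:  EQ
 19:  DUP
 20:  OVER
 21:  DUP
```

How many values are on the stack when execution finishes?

4

PUSH -11 → -11
POP      → (empty)
PUSH -46 → -46
PUSH -60 → -46 -60
ADD      → -106
PUSH -58 → -106 -58
ADD      → -164
PUSH -2  → -164 -2
NEG      → -164 2
MUL      → -328
PUSH -4  → -328 -4
PUSH 3   → -328 -4 3
NEG      → -328 -4 -3
OVER     → -328 -4 -3 -4
NEG      → -328 -4 -3 4
GT       → -328 -4 0
LT       → -328 1
EQ       → 0
DUP      → 0 0
OVER     → 0 0 0
DUP      → 0 0 0 0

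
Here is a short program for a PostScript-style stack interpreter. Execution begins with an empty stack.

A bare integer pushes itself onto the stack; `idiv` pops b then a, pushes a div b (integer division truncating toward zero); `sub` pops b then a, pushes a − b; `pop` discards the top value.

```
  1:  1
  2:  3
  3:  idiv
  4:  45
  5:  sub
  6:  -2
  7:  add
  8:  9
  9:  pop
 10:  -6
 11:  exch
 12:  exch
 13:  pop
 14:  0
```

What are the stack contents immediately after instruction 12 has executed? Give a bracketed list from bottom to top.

1    -> 1
3    -> 1 3
idiv -> 0
45   -> 0 45
sub  -> -45
-2   -> -45 -2
add  -> -47
9    -> -47 9
pop  -> -47
-6   -> -47 -6
exch -> -6 -47
exch -> -47 -6

[-47, -6]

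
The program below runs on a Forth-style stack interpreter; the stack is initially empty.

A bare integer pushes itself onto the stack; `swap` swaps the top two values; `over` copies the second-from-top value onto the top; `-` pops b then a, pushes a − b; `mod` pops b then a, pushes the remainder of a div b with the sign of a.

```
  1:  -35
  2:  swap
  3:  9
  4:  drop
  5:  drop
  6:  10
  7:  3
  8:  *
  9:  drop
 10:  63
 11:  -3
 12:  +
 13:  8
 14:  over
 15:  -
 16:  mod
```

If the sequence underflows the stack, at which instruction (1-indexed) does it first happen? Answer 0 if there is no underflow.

2

-35  -35
swap  — needs 2 operands, stack has 1 → underflow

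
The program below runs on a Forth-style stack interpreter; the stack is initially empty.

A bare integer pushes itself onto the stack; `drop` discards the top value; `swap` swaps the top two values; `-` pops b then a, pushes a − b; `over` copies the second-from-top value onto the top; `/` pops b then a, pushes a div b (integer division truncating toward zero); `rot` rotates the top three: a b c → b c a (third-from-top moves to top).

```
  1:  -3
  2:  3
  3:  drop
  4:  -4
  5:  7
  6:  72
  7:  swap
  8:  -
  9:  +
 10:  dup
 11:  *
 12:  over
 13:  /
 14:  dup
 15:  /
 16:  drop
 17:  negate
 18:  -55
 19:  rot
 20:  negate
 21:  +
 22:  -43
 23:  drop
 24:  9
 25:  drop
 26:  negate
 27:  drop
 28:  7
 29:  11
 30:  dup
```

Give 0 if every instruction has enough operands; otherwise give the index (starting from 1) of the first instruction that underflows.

-3     -> -3
3      -> -3 3
drop   -> -3
-4     -> -3 -4
7      -> -3 -4 7
72     -> -3 -4 7 72
swap   -> -3 -4 72 7
-      -> -3 -4 65
+      -> -3 61
dup    -> -3 61 61
*      -> -3 3721
over   -> -3 3721 -3
/      -> -3 -1240
dup    -> -3 -1240 -1240
/      -> -3 1
drop   -> -3
negate -> 3
-55    -> 3 -55
rot  — needs 3 operands, stack has 2 → underflow

19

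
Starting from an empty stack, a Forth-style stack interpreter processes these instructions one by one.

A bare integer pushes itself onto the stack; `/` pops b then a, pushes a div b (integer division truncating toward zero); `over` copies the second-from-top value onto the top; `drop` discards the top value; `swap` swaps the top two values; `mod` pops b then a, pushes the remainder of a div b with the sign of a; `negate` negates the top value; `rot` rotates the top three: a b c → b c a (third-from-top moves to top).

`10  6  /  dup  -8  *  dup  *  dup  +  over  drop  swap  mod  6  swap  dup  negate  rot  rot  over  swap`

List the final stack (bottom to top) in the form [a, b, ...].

10      [10]
6       [10, 6]
/       [1]
dup     [1, 1]
-8      [1, 1, -8]
*       [1, -8]
dup     [1, -8, -8]
*       [1, 64]
dup     [1, 64, 64]
+       [1, 128]
over    [1, 128, 1]
drop    [1, 128]
swap    [128, 1]
mod     [0]
6       [0, 6]
swap    [6, 0]
dup     [6, 0, 0]
negate  [6, 0, 0]
rot     [0, 0, 6]
rot     [0, 6, 0]
over    [0, 6, 0, 6]
swap    [0, 6, 6, 0]

[0, 6, 6, 0]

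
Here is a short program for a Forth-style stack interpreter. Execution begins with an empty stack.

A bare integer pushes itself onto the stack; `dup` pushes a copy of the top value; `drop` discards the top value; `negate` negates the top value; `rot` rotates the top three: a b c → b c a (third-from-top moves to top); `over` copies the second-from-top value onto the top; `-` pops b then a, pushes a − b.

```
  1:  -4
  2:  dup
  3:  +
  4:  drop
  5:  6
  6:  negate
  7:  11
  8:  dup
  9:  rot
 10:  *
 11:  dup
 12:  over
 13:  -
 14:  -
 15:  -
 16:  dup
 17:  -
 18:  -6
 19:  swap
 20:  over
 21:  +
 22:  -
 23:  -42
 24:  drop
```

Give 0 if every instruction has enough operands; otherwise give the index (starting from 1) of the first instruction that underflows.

0

-4     : [-4]
dup    : [-4, -4]
+      : [-8]
drop   : []
6      : [6]
negate : [-6]
11     : [-6, 11]
dup    : [-6, 11, 11]
rot    : [11, 11, -6]
*      : [11, -66]
dup    : [11, -66, -66]
over   : [11, -66, -66, -66]
-      : [11, -66, 0]
-      : [11, -66]
-      : [77]
dup    : [77, 77]
-      : [0]
-6     : [0, -6]
swap   : [-6, 0]
over   : [-6, 0, -6]
+      : [-6, -6]
-      : [0]
-42    : [0, -42]
drop   : [0]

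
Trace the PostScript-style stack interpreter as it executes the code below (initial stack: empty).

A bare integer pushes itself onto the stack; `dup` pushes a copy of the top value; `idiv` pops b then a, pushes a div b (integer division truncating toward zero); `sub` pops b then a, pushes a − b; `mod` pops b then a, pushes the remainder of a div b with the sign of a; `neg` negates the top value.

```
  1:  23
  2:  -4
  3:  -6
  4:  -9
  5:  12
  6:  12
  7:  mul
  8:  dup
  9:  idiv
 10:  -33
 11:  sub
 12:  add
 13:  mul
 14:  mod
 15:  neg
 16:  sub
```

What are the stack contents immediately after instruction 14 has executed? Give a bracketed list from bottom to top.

23    23
-4    23 -4
-6    23 -4 -6
-9    23 -4 -6 -9
12    23 -4 -6 -9 12
12    23 -4 -6 -9 12 12
mul   23 -4 -6 -9 144
dup   23 -4 -6 -9 144 144
idiv  23 -4 -6 -9 1
-33   23 -4 -6 -9 1 -33
sub   23 -4 -6 -9 34
add   23 -4 -6 25
mul   23 -4 -150
mod   23 -4

[23, -4]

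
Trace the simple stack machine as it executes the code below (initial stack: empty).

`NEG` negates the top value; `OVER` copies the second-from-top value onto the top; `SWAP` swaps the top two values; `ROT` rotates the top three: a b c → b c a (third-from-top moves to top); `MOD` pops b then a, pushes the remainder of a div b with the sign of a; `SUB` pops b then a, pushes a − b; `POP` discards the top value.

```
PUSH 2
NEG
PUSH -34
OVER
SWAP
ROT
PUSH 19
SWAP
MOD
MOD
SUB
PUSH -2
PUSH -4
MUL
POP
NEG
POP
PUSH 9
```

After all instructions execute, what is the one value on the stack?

9

PUSH 2   : 2
NEG      : -2
PUSH -34 : -2 -34
OVER     : -2 -34 -2
SWAP     : -2 -2 -34
ROT      : -2 -34 -2
PUSH 19  : -2 -34 -2 19
SWAP     : -2 -34 19 -2
MOD      : -2 -34 1
MOD      : -2 0
SUB      : -2
PUSH -2  : -2 -2
PUSH -4  : -2 -2 -4
MUL      : -2 8
POP      : -2
NEG      : 2
POP      : (empty)
PUSH 9   : 9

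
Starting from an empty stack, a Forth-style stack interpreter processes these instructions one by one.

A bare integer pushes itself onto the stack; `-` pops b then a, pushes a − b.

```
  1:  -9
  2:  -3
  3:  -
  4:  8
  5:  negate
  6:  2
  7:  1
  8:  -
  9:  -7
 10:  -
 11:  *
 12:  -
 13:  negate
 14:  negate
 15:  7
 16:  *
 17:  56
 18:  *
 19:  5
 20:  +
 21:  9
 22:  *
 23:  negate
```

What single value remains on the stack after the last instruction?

-204669

-9     -> [-9]
-3     -> [-9, -3]
-      -> [-6]
8      -> [-6, 8]
negate -> [-6, -8]
2      -> [-6, -8, 2]
1      -> [-6, -8, 2, 1]
-      -> [-6, -8, 1]
-7     -> [-6, -8, 1, -7]
-      -> [-6, -8, 8]
*      -> [-6, -64]
-      -> [58]
negate -> [-58]
negate -> [58]
7      -> [58, 7]
*      -> [406]
56     -> [406, 56]
*      -> [22736]
5      -> [22736, 5]
+      -> [22741]
9      -> [22741, 9]
*      -> [204669]
negate -> [-204669]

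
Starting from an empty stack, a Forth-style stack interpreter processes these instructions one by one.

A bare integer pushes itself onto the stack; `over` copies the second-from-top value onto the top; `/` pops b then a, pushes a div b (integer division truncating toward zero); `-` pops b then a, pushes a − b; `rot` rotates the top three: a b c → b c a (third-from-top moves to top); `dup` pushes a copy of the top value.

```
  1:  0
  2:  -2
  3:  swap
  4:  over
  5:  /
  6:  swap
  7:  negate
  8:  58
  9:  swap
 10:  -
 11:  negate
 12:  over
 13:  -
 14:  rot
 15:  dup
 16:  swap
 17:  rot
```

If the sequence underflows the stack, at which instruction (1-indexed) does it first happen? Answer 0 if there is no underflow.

14

0      → 0
-2     → 0 -2
swap   → -2 0
over   → -2 0 -2
/      → -2 0
swap   → 0 -2
negate → 0 2
58     → 0 2 58
swap   → 0 58 2
-      → 0 56
negate → 0 -56
over   → 0 -56 0
-      → 0 -56
rot  — needs 3 operands, stack has 2 → underflow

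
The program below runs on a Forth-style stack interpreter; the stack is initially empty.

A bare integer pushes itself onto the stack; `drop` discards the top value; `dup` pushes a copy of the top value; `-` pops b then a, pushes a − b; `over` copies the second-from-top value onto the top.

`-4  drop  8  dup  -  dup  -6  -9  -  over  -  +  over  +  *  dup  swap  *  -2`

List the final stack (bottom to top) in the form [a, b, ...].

[0, -2]

-4   : -4
drop : (empty)
8    : 8
dup  : 8 8
-    : 0
dup  : 0 0
-6   : 0 0 -6
-9   : 0 0 -6 -9
-    : 0 0 3
over : 0 0 3 0
-    : 0 0 3
+    : 0 3
over : 0 3 0
+    : 0 3
*    : 0
dup  : 0 0
swap : 0 0
*    : 0
-2   : 0 -2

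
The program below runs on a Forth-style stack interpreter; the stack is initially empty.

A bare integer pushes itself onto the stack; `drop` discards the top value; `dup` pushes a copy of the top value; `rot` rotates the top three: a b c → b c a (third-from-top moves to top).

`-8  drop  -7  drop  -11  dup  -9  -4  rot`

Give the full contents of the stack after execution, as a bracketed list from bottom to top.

-8   → [-8]
drop → []
-7   → [-7]
drop → []
-11  → [-11]
dup  → [-11, -11]
-9   → [-11, -11, -9]
-4   → [-11, -11, -9, -4]
rot  → [-11, -9, -4, -11]

[-11, -9, -4, -11]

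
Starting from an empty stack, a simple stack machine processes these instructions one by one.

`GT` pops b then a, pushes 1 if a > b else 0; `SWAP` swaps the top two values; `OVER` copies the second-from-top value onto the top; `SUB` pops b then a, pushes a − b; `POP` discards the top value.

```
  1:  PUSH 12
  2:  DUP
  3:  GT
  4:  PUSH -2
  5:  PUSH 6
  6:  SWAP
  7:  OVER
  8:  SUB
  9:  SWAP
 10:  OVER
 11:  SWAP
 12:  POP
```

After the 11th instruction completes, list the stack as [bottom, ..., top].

[0, -8, -8, 6]

PUSH 12 : [12]
DUP     : [12, 12]
GT      : [0]
PUSH -2 : [0, -2]
PUSH 6  : [0, -2, 6]
SWAP    : [0, 6, -2]
OVER    : [0, 6, -2, 6]
SUB     : [0, 6, -8]
SWAP    : [0, -8, 6]
OVER    : [0, -8, 6, -8]
SWAP    : [0, -8, -8, 6]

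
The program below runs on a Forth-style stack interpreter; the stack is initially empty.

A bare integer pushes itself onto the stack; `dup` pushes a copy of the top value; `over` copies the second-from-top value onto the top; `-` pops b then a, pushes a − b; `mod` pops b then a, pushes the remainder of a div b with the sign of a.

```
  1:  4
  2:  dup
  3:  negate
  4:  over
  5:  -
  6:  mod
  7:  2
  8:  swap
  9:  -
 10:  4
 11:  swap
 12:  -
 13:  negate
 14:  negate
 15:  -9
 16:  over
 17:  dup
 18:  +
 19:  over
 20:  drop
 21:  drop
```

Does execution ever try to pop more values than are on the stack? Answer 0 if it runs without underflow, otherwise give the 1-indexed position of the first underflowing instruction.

0

4       [4]
dup     [4, 4]
negate  [4, -4]
over    [4, -4, 4]
-       [4, -8]
mod     [4]
2       [4, 2]
swap    [2, 4]
-       [-2]
4       [-2, 4]
swap    [4, -2]
-       [6]
negate  [-6]
negate  [6]
-9      [6, -9]
over    [6, -9, 6]
dup     [6, -9, 6, 6]
+       [6, -9, 12]
over    [6, -9, 12, -9]
drop    [6, -9, 12]
drop    [6, -9]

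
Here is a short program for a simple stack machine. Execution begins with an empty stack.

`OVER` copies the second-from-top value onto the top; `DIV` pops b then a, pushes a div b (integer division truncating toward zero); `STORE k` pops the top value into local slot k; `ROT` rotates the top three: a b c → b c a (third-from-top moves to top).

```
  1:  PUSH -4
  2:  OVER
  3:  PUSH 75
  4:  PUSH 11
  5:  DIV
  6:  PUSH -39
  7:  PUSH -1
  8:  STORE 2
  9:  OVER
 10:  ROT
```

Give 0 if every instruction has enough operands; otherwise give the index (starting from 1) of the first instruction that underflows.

2

PUSH -4 → -4
OVER  — needs 2 operands, stack has 1 → underflow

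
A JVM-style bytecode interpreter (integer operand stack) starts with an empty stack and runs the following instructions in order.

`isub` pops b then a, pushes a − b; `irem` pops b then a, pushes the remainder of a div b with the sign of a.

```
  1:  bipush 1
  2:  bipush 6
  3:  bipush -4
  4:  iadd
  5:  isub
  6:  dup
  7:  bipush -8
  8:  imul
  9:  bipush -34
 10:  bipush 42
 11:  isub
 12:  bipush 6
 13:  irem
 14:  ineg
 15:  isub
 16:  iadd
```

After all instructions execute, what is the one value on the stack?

bipush 1   : 1
bipush 6   : 1 6
bipush -4  : 1 6 -4
iadd       : 1 2
isub       : -1
dup        : -1 -1
bipush -8  : -1 -1 -8
imul       : -1 8
bipush -34 : -1 8 -34
bipush 42  : -1 8 -34 42
isub       : -1 8 -76
bipush 6   : -1 8 -76 6
irem       : -1 8 -4
ineg       : -1 8 4
isub       : -1 4
iadd       : 3

3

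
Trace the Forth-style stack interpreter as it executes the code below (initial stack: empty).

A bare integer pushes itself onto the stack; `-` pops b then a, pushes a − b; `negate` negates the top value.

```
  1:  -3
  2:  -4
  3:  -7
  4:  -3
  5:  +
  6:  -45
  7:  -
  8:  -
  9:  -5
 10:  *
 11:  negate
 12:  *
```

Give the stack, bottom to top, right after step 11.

-3     : -3
-4     : -3 -4
-7     : -3 -4 -7
-3     : -3 -4 -7 -3
+      : -3 -4 -10
-45    : -3 -4 -10 -45
-      : -3 -4 35
-      : -3 -39
-5     : -3 -39 -5
*      : -3 195
negate : -3 -195

[-3, -195]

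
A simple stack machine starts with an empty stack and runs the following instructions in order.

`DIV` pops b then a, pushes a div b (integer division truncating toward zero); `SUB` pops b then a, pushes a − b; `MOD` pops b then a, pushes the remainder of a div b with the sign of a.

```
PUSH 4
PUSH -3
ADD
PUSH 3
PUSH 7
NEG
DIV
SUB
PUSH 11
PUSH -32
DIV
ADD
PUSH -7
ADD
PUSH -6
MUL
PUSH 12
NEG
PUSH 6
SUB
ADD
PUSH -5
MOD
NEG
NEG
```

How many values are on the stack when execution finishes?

1

PUSH 4   : [4]
PUSH -3  : [4, -3]
ADD      : [1]
PUSH 3   : [1, 3]
PUSH 7   : [1, 3, 7]
NEG      : [1, 3, -7]
DIV      : [1, 0]
SUB      : [1]
PUSH 11  : [1, 11]
PUSH -32 : [1, 11, -32]
DIV      : [1, 0]
ADD      : [1]
PUSH -7  : [1, -7]
ADD      : [-6]
PUSH -6  : [-6, -6]
MUL      : [36]
PUSH 12  : [36, 12]
NEG      : [36, -12]
PUSH 6   : [36, -12, 6]
SUB      : [36, -18]
ADD      : [18]
PUSH -5  : [18, -5]
MOD      : [3]
NEG      : [-3]
NEG      : [3]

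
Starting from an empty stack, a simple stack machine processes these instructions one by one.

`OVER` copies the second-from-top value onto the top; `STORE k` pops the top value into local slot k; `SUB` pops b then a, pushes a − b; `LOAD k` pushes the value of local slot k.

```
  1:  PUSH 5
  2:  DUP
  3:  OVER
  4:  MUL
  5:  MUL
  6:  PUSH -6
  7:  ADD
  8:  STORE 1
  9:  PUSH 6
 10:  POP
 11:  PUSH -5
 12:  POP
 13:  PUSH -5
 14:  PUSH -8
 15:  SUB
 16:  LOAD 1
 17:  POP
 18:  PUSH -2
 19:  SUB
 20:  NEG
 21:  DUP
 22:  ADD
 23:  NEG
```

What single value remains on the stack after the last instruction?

PUSH 5  -> 5
DUP     -> 5 5
OVER    -> 5 5 5
MUL     -> 5 25
MUL     -> 125
PUSH -6 -> 125 -6
ADD     -> 119
STORE 1 -> (empty)
PUSH 6  -> 6
POP     -> (empty)
PUSH -5 -> -5
POP     -> (empty)
PUSH -5 -> -5
PUSH -8 -> -5 -8
SUB     -> 3
LOAD 1  -> 3 119
POP     -> 3
PUSH -2 -> 3 -2
SUB     -> 5
NEG     -> -5
DUP     -> -5 -5
ADD     -> -10
NEG     -> 10

10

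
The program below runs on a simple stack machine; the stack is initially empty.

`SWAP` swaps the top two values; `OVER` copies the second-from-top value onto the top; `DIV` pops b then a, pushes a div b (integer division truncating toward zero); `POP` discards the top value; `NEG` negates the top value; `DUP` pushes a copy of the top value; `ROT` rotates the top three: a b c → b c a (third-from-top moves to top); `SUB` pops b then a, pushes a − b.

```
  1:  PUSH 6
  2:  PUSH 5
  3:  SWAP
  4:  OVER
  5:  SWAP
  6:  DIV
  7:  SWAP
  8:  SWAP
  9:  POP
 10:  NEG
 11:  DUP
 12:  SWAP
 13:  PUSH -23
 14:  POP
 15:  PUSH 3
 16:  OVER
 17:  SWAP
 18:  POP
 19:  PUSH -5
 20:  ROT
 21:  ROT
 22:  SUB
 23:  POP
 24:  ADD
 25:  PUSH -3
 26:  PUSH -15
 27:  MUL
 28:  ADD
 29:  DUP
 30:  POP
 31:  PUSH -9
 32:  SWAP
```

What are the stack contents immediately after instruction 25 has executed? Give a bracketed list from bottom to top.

PUSH 6   → 6
PUSH 5   → 6 5
SWAP     → 5 6
OVER     → 5 6 5
SWAP     → 5 5 6
DIV      → 5 0
SWAP     → 0 5
SWAP     → 5 0
POP      → 5
NEG      → -5
DUP      → -5 -5
SWAP     → -5 -5
PUSH -23 → -5 -5 -23
POP      → -5 -5
PUSH 3   → -5 -5 3
OVER     → -5 -5 3 -5
SWAP     → -5 -5 -5 3
POP      → -5 -5 -5
PUSH -5  → -5 -5 -5 -5
ROT      → -5 -5 -5 -5
ROT      → -5 -5 -5 -5
SUB      → -5 -5 0
POP      → -5 -5
ADD      → -10
PUSH -3  → -10 -3

[-10, -3]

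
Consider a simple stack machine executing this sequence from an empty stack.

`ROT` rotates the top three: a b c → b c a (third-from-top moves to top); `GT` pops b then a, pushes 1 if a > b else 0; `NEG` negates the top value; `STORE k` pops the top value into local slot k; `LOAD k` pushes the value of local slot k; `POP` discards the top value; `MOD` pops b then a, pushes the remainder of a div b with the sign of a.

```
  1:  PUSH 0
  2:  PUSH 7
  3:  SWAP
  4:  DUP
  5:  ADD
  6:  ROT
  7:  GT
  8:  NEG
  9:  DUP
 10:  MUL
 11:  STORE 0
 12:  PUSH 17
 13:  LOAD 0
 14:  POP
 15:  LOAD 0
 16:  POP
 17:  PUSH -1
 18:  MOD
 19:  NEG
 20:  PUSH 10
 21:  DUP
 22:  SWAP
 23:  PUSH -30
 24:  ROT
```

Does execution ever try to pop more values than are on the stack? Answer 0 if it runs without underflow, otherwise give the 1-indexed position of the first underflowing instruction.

PUSH 0 -> 0
PUSH 7 -> 0 7
SWAP   -> 7 0
DUP    -> 7 0 0
ADD    -> 7 0
ROT  — needs 3 operands, stack has 2 → underflow

6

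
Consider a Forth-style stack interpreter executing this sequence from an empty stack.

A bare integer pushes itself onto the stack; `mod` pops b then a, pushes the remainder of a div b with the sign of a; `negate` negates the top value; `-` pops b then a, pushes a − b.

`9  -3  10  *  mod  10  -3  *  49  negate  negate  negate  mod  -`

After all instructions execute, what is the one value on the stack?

39

9      -> [9]
-3     -> [9, -3]
10     -> [9, -3, 10]
*      -> [9, -30]
mod    -> [9]
10     -> [9, 10]
-3     -> [9, 10, -3]
*      -> [9, -30]
49     -> [9, -30, 49]
negate -> [9, -30, -49]
negate -> [9, -30, 49]
negate -> [9, -30, -49]
mod    -> [9, -30]
-      -> [39]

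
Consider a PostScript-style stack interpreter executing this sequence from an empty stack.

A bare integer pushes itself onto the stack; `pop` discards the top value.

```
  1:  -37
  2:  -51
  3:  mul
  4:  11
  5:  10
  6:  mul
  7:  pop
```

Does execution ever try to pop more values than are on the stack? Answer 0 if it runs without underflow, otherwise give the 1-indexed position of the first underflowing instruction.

-37 -> -37
-51 -> -37 -51
mul -> 1887
11  -> 1887 11
10  -> 1887 11 10
mul -> 1887 110
pop -> 1887

0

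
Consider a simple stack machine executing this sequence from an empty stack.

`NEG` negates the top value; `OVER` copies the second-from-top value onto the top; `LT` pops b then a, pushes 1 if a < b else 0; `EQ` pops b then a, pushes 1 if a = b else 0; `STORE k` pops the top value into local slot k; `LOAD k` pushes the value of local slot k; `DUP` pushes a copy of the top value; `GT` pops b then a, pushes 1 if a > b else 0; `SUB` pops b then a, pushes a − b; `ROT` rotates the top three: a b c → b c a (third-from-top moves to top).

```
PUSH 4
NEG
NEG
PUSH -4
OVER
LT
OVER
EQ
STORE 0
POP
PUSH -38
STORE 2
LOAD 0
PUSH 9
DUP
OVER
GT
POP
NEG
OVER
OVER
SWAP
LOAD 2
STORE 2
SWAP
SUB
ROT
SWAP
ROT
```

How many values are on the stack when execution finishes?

3

PUSH 4   -> [4]
NEG      -> [-4]
NEG      -> [4]
PUSH -4  -> [4, -4]
OVER     -> [4, -4, 4]
LT       -> [4, 1]
OVER     -> [4, 1, 4]
EQ       -> [4, 0]
STORE 0  -> [4]
POP      -> []
PUSH -38 -> [-38]
STORE 2  -> []
LOAD 0   -> [0]
PUSH 9   -> [0, 9]
DUP      -> [0, 9, 9]
OVER     -> [0, 9, 9, 9]
GT       -> [0, 9, 0]
POP      -> [0, 9]
NEG      -> [0, -9]
OVER     -> [0, -9, 0]
OVER     -> [0, -9, 0, -9]
SWAP     -> [0, -9, -9, 0]
LOAD 2   -> [0, -9, -9, 0, -38]
STORE 2  -> [0, -9, -9, 0]
SWAP     -> [0, -9, 0, -9]
SUB      -> [0, -9, 9]
ROT      -> [-9, 9, 0]
SWAP     -> [-9, 0, 9]
ROT      -> [0, 9, -9]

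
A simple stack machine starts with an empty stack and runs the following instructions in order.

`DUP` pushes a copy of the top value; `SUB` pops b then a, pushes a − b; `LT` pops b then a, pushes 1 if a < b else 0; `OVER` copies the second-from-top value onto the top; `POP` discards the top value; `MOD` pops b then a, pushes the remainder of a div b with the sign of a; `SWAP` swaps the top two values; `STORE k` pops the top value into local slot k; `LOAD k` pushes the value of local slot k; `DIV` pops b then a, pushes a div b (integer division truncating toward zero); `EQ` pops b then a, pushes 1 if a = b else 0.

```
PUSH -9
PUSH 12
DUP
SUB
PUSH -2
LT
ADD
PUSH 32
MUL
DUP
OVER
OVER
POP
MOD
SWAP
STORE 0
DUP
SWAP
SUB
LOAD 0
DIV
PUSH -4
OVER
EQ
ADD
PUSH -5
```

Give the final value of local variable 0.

-288

PUSH -9 → [-9]
PUSH 12 → [-9, 12]
DUP     → [-9, 12, 12]
SUB     → [-9, 0]
PUSH -2 → [-9, 0, -2]
LT      → [-9, 0]
ADD     → [-9]
PUSH 32 → [-9, 32]
MUL     → [-288]
DUP     → [-288, -288]
OVER    → [-288, -288, -288]
OVER    → [-288, -288, -288, -288]
POP     → [-288, -288, -288]
MOD     → [-288, 0]
SWAP    → [0, -288]
STORE 0 → [0]
DUP     → [0, 0]
SWAP    → [0, 0]
SUB     → [0]
LOAD 0  → [0, -288]
DIV     → [0]
PUSH -4 → [0, -4]
OVER    → [0, -4, 0]
EQ      → [0, 0]
ADD     → [0]
PUSH -5 → [0, -5]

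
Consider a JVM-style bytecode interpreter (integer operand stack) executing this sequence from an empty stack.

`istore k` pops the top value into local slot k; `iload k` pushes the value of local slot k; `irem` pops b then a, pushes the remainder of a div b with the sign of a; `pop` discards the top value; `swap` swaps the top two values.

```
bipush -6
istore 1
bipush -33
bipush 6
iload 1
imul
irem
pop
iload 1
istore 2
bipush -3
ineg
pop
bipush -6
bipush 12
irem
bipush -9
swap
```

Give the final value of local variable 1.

bipush -6  -> -6
istore 1   -> (empty)
bipush -33 -> -33
bipush 6   -> -33 6
iload 1    -> -33 6 -6
imul       -> -33 -36
irem       -> -33
pop        -> (empty)
iload 1    -> -6
istore 2   -> (empty)
bipush -3  -> -3
ineg       -> 3
pop        -> (empty)
bipush -6  -> -6
bipush 12  -> -6 12
irem       -> -6
bipush -9  -> -6 -9
swap       -> -9 -6

-6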